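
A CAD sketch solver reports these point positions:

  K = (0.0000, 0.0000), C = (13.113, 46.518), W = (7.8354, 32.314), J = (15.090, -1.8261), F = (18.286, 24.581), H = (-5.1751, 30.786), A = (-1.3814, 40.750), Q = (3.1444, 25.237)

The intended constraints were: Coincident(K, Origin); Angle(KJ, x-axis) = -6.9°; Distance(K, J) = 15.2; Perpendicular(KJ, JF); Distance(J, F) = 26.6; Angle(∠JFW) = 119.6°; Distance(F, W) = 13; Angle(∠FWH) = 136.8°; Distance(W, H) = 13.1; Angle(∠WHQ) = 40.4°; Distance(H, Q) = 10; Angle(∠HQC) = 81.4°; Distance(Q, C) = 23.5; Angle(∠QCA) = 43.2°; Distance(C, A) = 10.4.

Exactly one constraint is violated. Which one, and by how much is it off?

Distance(C, A) = 10.4 — off by 5.20.

K = (0.00, 0.00) ✓; KJ at -6.900° ✓; |KJ| = 15.20 ✓; ∠(KJ, JF) = 90.00° ✓; |JF| = 26.60 ✓; ∠JFW = 119.6° ✓; |FW| = 13.00 ✓; ∠FWH = 136.8° ✓; |WH| = 13.10 ✓; ∠WHQ = 40.40° ✓; |HQ| = 10.00 ✓; ∠HQC = 81.40° ✓; |QC| = 23.50 ✓; ∠QCA = 43.20° ✓; |CA| = 15.60 ✗.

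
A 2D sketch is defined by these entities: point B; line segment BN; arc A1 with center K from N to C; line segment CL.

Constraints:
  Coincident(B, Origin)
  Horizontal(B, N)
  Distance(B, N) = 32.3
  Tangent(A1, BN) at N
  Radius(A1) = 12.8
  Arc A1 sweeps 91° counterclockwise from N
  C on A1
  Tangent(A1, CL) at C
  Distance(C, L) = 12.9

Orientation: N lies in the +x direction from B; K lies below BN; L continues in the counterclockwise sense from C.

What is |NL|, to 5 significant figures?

28.810

B is at the origin; BN is horizontal with |BN| = 32.3 and N on the +x side, so N = (32.300, 0.0000). A1 meets BN tangentially, so KN is at right angles to BN, so K = N + (0, -12.8) = (32.300, -12.800). On A1, N sits at bearing 90° from K; a 91° counterclockwise sweep puts C at bearing 181°, so C = K + 12.8·(cos 181°, sin 181°) = (19.502, -13.023). Since A1 is tangent to CL there, KC ⟂ CL, so CL runs along (−sin 181°, cos 181°); with |CL| = 12.9, L = (19.727, -25.921). Then |NL| = |L − N| = 28.810.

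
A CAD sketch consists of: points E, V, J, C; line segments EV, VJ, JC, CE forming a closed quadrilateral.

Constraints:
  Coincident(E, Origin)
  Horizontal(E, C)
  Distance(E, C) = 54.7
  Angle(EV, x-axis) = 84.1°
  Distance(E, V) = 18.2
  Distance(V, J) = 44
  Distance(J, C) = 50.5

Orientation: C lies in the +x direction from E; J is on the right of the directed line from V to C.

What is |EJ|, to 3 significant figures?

27.2

Checks: |VJ| = 44.00 ✓; |JC| = 50.50 ✓.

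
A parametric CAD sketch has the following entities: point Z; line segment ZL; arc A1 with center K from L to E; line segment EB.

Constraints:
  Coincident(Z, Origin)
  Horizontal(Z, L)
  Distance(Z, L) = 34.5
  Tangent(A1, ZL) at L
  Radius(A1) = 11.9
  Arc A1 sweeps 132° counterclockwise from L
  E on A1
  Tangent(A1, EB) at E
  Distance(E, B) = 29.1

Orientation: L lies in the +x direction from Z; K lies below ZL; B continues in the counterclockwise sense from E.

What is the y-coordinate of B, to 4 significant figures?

-41.49

On A1, L sits at bearing 90° from K; a 132° counterclockwise sweep puts E at bearing 222°, so E = K + 11.9·(cos 222°, sin 222°) = (25.66, -19.86). Since A1 is tangent to EB there, KE ⟂ EB, so EB runs along (−sin 222°, cos 222°); with |EB| = 29.1, B = (45.13, -41.49). So B.y = -41.49.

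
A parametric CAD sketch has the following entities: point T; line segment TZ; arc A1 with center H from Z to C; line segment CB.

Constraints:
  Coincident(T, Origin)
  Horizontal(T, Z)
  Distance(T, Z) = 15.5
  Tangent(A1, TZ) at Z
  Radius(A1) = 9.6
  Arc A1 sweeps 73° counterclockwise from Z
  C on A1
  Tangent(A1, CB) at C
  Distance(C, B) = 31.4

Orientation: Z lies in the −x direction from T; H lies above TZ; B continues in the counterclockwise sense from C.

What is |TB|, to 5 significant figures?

36.932

On A1, Z sits at bearing -90° from H; a 73° counterclockwise sweep puts C at bearing -17°, so C = H + 9.6·(cos -17°, sin -17°) = (-6.3195, 6.7932). A1 meets CB tangentially, so HC is at right angles to CB, so CB runs along (−sin -17°, cos -17°); with |CB| = 31.4, B = (2.8610, 36.821). Then |TB| = |B − T| = 36.932.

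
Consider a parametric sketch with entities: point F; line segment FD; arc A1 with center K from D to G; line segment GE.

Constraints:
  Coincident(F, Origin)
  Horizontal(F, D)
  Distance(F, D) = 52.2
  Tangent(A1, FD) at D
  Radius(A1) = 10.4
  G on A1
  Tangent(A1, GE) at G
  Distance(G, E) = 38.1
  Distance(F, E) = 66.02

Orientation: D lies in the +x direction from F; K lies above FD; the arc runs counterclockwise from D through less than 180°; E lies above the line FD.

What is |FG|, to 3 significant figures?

63.3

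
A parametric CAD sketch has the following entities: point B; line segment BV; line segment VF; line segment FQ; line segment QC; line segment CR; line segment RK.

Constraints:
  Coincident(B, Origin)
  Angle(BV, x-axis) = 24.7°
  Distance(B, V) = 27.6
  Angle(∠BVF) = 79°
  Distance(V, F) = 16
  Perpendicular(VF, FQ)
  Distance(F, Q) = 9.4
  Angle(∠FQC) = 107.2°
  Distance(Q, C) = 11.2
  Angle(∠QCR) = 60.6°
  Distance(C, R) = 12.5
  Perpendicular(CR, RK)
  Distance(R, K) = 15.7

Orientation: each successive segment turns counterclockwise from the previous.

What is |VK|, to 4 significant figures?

23.60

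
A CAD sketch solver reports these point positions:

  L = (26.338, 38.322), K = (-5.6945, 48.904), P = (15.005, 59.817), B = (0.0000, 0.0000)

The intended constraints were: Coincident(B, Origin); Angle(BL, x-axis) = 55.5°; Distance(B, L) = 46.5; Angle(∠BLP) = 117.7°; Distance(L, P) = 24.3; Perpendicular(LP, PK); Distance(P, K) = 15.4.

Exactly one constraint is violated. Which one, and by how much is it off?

Distance(P, K) = 15.4 — off by 8.00.

B = (0.00, 0.00) ✓; BL at 55.50° ✓; |BL| = 46.50 ✓; ∠BLP = 117.7° ✓; |LP| = 24.30 ✓; ∠(LP, PK) = 90.00° ✓; |PK| = 23.40 ✗.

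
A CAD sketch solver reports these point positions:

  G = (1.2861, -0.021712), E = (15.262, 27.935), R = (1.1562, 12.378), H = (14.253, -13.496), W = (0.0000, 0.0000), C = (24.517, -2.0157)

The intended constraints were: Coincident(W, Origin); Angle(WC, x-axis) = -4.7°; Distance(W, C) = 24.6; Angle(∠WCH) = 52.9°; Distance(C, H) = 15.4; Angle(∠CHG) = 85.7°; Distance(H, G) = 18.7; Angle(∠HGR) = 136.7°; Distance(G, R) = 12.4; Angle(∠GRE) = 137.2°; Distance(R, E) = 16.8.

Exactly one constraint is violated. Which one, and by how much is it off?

Distance(R, E) = 16.8 — off by 4.20.

W = (0.00, 0.00) ✓; WC at -4.700° ✓; |WC| = 24.60 ✓; ∠WCH = 52.90° ✓; |CH| = 15.40 ✓; ∠CHG = 85.70° ✓; |HG| = 18.70 ✓; ∠HGR = 136.7° ✓; |GR| = 12.40 ✓; ∠GRE = 137.2° ✓; |RE| = 21.00 ✗.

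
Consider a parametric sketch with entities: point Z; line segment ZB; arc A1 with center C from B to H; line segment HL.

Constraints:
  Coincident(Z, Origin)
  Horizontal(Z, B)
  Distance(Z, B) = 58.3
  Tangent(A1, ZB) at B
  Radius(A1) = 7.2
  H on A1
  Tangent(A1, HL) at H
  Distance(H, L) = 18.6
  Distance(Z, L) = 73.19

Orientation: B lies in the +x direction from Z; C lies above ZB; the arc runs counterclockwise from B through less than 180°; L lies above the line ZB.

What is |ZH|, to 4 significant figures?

65.60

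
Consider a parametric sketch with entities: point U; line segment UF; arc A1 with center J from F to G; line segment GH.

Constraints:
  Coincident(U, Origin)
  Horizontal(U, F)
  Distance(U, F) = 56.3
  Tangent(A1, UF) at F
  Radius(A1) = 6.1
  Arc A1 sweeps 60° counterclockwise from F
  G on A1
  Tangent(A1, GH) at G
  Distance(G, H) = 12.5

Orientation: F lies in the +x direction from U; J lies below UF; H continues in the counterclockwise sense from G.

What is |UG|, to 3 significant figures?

51.1

U is at the origin; U and F share the same y with |UF| = 56.3 and F on the +x side, so F = (56.3, 0.00). Tangency of A1 to UF means the radius JF is perpendicular to UF, so J = F + (0, -6.1) = (56.3, -6.10). On A1, F sits at bearing 90° from J; a 60° counterclockwise sweep puts G at bearing 150°, so G = J + 6.1·(cos 150°, sin 150°) = (51.0, -3.05). Then |UG| = |G − U| = 51.1.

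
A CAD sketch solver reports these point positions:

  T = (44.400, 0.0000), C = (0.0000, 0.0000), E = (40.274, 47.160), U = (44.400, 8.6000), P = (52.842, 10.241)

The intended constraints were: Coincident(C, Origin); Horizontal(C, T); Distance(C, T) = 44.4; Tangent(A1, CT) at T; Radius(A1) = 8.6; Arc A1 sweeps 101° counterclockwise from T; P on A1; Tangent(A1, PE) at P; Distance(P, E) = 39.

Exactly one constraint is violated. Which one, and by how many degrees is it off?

Tangent(A1, PE) at P — off by 7.80°.

C = (0.00, 0.00) ✓; C.y = 0.00, T.y = 0.00 ✓; |CT| = 44.40 ✓; ∠(UT, TC) = 90.00° ✓; |UT| = 8.600 ✓; bearing(U→P) − bearing(U→T) = 101.0° ✓; |UP| = 8.600 ✓; ∠(UP, PE) = 82.20° ✗; |PE| = 39.00 ✓.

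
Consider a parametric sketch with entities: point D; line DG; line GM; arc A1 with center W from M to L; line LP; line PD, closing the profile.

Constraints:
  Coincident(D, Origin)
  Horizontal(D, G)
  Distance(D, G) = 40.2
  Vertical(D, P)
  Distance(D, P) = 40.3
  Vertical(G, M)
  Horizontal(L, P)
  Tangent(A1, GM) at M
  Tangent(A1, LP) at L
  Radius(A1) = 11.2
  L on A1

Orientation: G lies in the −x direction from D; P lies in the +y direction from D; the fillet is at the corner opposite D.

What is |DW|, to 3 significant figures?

41.1

D is at the origin; D and G share the same y with |DG| = 40.2 and G on the −x side, so G = (-40.2, 0.00). DP is vertical with |DP| = 40.3 and P on the +y side, so P = (0.00, 40.3). The virtual corner opposite D is at (-40.2, 40.3). The tangent condition forces WM to be normal to GM and A1 meets LP tangentially, so WL is at right angles to LP, with radius 11.2, so the center W sits 11.2 in from both sides at W = (-29.0, 29.1). Then |DW| = |W − D| = 41.1.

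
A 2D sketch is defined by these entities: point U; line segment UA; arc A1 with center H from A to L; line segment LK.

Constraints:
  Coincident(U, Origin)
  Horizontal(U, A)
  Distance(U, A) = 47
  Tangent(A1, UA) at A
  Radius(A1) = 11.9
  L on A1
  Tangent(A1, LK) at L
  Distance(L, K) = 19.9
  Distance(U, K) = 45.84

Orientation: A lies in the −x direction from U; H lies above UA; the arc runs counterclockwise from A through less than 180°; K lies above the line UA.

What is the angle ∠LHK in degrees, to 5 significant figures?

59.121°

Checks: |HL| = 11.90 ✓; ∠(HL, LK) = 90.00° ✓; |LK| = 19.90 ✓; |UK| = 45.84 ✓.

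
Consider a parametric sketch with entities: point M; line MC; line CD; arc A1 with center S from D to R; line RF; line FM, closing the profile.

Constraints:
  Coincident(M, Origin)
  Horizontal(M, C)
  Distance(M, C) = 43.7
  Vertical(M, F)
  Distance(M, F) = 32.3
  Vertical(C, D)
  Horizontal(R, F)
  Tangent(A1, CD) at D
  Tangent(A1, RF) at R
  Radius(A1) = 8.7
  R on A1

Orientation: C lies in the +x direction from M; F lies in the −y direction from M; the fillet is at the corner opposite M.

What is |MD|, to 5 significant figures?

49.665

M is at the origin; MC is horizontal with |MC| = 43.7 and C on the +x side, so C = (43.700, 0.0000). MF is vertical with |MF| = 32.3 and F on the −y side, so F = (0.0000, -32.300). The virtual corner opposite M is at (43.700, -32.300). The tangent condition forces SD to be normal to CD and since A1 is tangent to RF there, SR ⟂ RF, with radius 8.7, so the center S sits 8.7 in from both sides at S = (35.000, -23.600). That places the tangent points at D = (43.700, -23.600) on CD and R = (35.000, -32.300) on RF. Then |MD| = |D − M| = 49.665.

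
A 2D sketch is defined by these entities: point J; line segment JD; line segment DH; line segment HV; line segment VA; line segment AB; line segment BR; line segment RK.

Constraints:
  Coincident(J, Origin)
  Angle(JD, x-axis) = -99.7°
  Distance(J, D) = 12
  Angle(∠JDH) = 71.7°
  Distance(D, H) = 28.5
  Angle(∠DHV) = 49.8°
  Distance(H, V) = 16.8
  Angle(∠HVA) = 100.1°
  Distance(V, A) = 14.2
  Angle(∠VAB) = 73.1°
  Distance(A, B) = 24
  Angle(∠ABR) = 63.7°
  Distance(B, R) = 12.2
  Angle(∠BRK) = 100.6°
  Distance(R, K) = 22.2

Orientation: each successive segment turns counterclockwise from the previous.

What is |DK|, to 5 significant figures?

13.061

J is at the origin; JD runs at -99.7° with length 12.0, so D = (-2.0219, -11.828). ∠JDH = 71.7° gives DH at 8.6000° from the x-axis; with |DH| = 28.5, H = (26.158, -7.5667). ∠DHV = 49.8° gives HV at 138.80° from the x-axis; with |HV| = 16.8, V = (13.517, 3.4993). ∠HVA = 100.1° gives VA at -141.30° from the x-axis; with |VA| = 14.2, A = (2.4350, -5.3791). ∠VAB = 73.1° gives AB at -34.400° from the x-axis; with |AB| = 24.0, B = (22.238, -18.938). ∠ABR = 63.7° gives BR at 81.900° from the x-axis; with |BR| = 12.2, R = (23.957, -6.8601). ∠BRK = 100.6° gives RK at 161.30° from the x-axis; with |RK| = 22.2, K = (2.9287, 0.25754). Then |DK| = |K − D| = 13.061.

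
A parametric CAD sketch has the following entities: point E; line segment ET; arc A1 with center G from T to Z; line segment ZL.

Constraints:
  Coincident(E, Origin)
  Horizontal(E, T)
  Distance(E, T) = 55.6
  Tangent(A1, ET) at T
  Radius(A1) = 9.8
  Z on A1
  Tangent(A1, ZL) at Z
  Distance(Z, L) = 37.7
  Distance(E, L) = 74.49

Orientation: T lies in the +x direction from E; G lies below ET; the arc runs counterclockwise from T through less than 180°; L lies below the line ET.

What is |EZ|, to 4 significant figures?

47.81

E is at the origin; E and T share the same y with |ET| = 55.6 and T on the +x side, so T = (55.60, 0.000). The tangent condition forces GT to be normal to ET, so G = T + (0, -9.8) = (55.60, -9.800). Since GZ ⟂ ZL (tangency), |GL| = √(9.8² + 37.7²) = 38.95 regardless of where Z sits on A1. So L lies on both circle(E, 74.49) and circle(G, 38.95); the below-ET intersection is L = (56.33, -48.75). Z is the foot of the tangent from L: Z = (46.16, -12.44).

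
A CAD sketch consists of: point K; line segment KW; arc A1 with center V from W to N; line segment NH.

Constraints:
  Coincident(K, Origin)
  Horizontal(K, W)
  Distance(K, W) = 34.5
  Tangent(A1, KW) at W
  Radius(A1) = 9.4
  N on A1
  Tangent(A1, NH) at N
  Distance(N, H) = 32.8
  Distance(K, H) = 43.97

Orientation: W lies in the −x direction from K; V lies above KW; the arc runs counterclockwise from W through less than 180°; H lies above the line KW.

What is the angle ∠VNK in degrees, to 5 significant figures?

174.66°

Checks: K.y = 0.00, W.y = 0.00 ✓; |VN| = 9.400 ✓; ∠(VN, NH) = 90.00° ✓; |NH| = 32.80 ✓; |KH| = 43.97 ✓.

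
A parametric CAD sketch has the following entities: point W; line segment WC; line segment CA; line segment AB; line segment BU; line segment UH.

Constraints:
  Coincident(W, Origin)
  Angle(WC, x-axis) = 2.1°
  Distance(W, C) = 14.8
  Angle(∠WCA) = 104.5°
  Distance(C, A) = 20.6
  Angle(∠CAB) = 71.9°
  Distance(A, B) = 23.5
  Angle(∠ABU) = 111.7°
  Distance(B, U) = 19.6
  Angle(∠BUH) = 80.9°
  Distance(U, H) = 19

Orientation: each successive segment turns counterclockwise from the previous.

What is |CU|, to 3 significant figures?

24.4

∠CAB = 71.9° gives AB at -174° from the x-axis; with |AB| = 23.5, B = (-4.17, 18.3). ∠ABU = 111.7° gives BU at -106° from the x-axis; with |BU| = 19.6, U = (-9.57, -0.513). Then |CU| = |U − C| = 24.4.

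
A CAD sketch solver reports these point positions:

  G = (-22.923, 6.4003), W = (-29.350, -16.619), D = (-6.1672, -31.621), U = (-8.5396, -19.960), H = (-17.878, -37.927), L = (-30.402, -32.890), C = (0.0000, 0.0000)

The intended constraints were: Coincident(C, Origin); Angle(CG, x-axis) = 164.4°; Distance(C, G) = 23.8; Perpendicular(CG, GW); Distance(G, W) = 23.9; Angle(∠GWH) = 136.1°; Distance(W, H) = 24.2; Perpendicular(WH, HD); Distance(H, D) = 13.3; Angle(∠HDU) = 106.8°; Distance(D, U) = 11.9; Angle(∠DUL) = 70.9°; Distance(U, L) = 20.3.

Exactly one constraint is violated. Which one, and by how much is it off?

Distance(U, L) = 20.3 — off by 5.10.

C = (0.00, 0.00) ✓; CG at 164.4° ✓; |CG| = 23.80 ✓; ∠(CG, GW) = 90.00° ✓; |GW| = 23.90 ✓; ∠GWH = 136.1° ✓; |WH| = 24.20 ✓; ∠(WH, HD) = 90.00° ✓; |HD| = 13.30 ✓; ∠HDU = 106.8° ✓; |DU| = 11.90 ✓; ∠DUL = 70.90° ✓; |UL| = 25.40 ✗.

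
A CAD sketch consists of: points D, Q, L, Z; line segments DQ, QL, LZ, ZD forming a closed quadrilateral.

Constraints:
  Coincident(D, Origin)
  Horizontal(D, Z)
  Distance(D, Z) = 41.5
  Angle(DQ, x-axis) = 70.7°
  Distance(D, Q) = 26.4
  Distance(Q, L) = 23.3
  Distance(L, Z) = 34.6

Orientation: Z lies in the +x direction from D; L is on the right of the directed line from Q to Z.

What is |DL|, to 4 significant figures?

7.143

D is at the origin; DZ is horizontal with |DZ| = 41.5 and Z in +x, so Z = (41.5, 0). DQ runs at 70.7° with |DQ| = 26.4, so Q = (8.726, 24.92). L is determined by |QL| = 23.3 and |LZ| = 34.6 together: it lies at the intersection of circle(Q, 23.3) and circle(Z, 34.6). With |QZ| = 41.17, the foot of the radical line on QZ is 12.64 from Q and the perpendicular offset is √(23.3² − 12.64²) = 19.57. Taking the right-of-QZ solution: L = (6.941, 1.685).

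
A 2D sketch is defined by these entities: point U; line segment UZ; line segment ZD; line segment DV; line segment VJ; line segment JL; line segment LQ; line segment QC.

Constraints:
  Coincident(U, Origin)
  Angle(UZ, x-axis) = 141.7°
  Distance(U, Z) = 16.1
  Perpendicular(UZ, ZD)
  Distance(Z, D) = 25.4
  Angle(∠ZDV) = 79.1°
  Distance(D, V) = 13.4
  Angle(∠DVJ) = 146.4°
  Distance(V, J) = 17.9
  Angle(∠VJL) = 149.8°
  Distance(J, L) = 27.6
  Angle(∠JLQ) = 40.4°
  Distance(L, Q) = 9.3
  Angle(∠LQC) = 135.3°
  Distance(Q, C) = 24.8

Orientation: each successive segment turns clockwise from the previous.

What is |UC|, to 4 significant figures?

14.09

U is at the origin; UZ runs at 141.7° with length 16.1, so Z = (-12.63, 9.978). UZ ⟂ ZD, so ZD runs at 51.70°; with |ZD| = 25.4, D = (3.107, 29.91). ∠ZDV = 79.1° gives DV at -49.20° from the x-axis; with |DV| = 13.4, V = (11.86, 19.77). ∠DVJ = 146.4° gives VJ at -82.80° from the x-axis; with |VJ| = 17.9, J = (14.11, 2.009). ∠VJL = 149.8° gives JL at -113.0° from the x-axis; with |JL| = 27.6, L = (3.323, -23.40). ∠JLQ = 40.4° gives LQ at 107.4° from the x-axis; with |LQ| = 9.3, Q = (0.5415, -14.52). ∠LQC = 135.3° gives QC at 62.70° from the x-axis; with |QC| = 24.8, C = (11.92, 7.515). Then |UC| = |C − U| = 14.09.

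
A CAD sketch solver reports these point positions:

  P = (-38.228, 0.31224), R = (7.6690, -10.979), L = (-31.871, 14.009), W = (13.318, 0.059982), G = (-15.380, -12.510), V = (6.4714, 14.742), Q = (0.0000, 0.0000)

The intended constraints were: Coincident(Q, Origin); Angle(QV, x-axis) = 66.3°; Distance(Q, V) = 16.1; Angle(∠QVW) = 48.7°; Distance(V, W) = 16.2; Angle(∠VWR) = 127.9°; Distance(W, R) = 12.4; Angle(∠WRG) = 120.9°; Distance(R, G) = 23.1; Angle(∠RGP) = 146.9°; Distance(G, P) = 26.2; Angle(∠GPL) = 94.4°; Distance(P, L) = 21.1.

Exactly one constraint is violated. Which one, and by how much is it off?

Distance(P, L) = 21.1 — off by 6.00.

Q = (0.00, 0.00) ✓; QV at 66.30° ✓; |QV| = 16.10 ✓; ∠QVW = 48.70° ✓; |VW| = 16.20 ✓; ∠VWR = 127.9° ✓; |WR| = 12.40 ✓; ∠WRG = 120.9° ✓; |RG| = 23.10 ✓; ∠RGP = 146.9° ✓; |GP| = 26.20 ✓; ∠GPL = 94.40° ✓; |PL| = 15.10 ✗.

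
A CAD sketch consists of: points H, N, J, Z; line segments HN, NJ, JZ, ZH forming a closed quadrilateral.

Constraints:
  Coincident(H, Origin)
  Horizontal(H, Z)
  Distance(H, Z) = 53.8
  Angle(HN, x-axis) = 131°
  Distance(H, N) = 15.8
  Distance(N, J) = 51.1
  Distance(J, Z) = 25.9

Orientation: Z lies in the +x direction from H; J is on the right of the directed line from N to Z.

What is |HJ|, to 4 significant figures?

36.27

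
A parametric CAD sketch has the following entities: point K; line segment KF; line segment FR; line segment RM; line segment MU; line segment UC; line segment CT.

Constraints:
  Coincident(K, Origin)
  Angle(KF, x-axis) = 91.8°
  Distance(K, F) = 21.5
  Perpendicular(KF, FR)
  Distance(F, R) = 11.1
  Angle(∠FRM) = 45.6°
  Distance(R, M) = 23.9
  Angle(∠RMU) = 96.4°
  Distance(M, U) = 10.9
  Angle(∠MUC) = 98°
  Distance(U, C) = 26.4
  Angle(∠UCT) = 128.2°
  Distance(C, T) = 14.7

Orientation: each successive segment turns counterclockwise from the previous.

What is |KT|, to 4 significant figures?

38.55

∠MUC = 98.0° gives UC at 121.8° from the x-axis; with |UC| = 26.4, C = (-0.05713, 34.01). ∠UCT = 128.2° gives CT at 173.6° from the x-axis; with |CT| = 14.7, T = (-14.67, 35.65). Then |KT| = |T − K| = 38.55.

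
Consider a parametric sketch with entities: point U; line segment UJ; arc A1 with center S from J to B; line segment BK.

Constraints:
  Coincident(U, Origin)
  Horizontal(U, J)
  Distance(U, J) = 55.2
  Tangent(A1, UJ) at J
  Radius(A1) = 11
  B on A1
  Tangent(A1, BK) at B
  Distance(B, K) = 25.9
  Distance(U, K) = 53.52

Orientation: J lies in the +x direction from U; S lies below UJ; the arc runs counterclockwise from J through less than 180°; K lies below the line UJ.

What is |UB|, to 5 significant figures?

45.301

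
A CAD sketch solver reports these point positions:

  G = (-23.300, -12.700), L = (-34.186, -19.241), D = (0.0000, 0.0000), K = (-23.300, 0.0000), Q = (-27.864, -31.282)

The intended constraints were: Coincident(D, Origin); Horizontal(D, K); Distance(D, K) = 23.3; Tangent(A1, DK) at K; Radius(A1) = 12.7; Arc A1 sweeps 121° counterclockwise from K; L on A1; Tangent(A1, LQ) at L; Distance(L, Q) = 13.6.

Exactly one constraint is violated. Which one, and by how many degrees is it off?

Tangent(A1, LQ) at L — off by 3.30°.

D = (0.00, 0.00) ✓; D.y = 0.00, K.y = 0.00 ✓; |DK| = 23.30 ✓; ∠(GK, KD) = 90.00° ✓; |GK| = 12.70 ✓; bearing(G→L) − bearing(G→K) = 121.0° ✓; |GL| = 12.70 ✓; ∠(GL, LQ) = 93.30° ✗; |LQ| = 13.60 ✓.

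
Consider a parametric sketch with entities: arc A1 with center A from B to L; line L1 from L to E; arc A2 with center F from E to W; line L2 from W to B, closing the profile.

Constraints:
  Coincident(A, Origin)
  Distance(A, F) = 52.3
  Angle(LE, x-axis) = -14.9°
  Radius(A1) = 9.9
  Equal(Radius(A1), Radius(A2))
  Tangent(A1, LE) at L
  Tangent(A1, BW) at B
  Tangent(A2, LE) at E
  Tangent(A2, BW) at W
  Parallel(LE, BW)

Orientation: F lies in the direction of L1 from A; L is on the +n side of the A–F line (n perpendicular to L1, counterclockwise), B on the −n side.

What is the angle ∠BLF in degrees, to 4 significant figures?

79.28°

The slot axis is L1's direction at -14.9°, so u = (cos -14.9°, sin -14.9°) = (0.9664, -0.2571) and n = (−sin -14.9°, cos -14.9°) = (0.2571, 0.9664). A is at the origin and F lies 52.3 along u from A, so F = 52.3·u = (50.54, -13.45). Tangency of A1 to both parallel lines with radius 9.9 puts L and B at A ± 9.9·n: L = (2.546, 9.567), B = (-2.546, -9.567). Then cos ∠BLF = LB·LF / (|LB||LF|), giving 79.28°.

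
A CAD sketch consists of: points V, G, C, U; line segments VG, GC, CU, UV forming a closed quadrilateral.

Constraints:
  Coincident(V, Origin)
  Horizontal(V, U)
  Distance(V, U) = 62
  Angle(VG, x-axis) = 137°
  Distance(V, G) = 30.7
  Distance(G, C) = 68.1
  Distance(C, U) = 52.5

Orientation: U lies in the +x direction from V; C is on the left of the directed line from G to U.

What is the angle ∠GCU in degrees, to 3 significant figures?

91.4°

V is at the origin; VU is horizontal with |VU| = 62.0 and U in +x, so U = (62.0, 0). VG runs at 137.0° with |VG| = 30.7, so G = (-22.5, 20.9). C is determined by |GC| = 68.1 and |CU| = 52.5 together: it lies at the intersection of circle(G, 68.1) and circle(U, 52.5). With |GU| = 87.0, the foot of the radical line on GU is 54.3 from G and the perpendicular offset is √(68.1² − 54.3²) = 41.1. Taking the left-of-GU solution: C = (40.2, 47.7).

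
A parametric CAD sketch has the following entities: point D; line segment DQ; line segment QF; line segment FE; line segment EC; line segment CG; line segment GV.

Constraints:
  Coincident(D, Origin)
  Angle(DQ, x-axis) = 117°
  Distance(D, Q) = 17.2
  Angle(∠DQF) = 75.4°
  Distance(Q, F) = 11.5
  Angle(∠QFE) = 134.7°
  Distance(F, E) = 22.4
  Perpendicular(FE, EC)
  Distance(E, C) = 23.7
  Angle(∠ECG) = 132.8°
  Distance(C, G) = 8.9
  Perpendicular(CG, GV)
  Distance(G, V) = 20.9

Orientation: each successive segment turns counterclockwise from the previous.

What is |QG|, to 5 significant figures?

32.240

D is at the origin; DQ runs at 117.0° with length 17.2, so Q = (-7.8086, 15.325). ∠DQF = 75.4° gives QF at -138.40° from the x-axis; with |QF| = 11.5, F = (-16.408, 7.6902). ∠QFE = 134.7° gives FE at -93.100° from the x-axis; with |FE| = 22.4, E = (-17.620, -14.677). The perpendicularity gives EC at right angles to FE, so EC runs at -3.1000°; with |EC| = 23.7, C = (6.0456, -15.959). ∠ECG = 132.8° gives CG at 44.100° from the x-axis; with |CG| = 8.9, G = (12.437, -9.7651). Then |QG| = |G − Q| = 32.240.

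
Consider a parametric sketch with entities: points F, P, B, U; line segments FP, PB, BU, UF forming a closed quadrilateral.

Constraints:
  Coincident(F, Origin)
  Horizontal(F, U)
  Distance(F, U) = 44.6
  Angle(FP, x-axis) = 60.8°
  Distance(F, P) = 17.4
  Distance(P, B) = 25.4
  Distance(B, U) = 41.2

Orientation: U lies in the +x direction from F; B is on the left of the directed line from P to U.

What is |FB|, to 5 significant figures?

42.708

Checks: |PB| = 25.40 ✓; |BU| = 41.20 ✓.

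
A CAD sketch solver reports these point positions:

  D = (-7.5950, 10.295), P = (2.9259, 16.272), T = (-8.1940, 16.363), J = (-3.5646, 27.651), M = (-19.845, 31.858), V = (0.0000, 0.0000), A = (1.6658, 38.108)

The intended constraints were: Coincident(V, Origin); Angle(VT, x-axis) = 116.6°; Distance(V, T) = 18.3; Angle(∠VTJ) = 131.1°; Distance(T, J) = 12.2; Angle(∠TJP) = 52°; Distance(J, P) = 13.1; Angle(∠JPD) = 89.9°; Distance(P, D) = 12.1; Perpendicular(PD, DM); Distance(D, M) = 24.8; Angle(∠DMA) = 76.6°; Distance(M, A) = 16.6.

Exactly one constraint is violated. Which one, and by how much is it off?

Distance(M, A) = 16.6 — off by 5.80.

V = (0.00, 0.00) ✓; VT at 116.6° ✓; |VT| = 18.30 ✓; ∠VTJ = 131.1° ✓; |TJ| = 12.20 ✓; ∠TJP = 52.00° ✓; |JP| = 13.10 ✓; ∠JPD = 89.90° ✓; |PD| = 12.10 ✓; ∠(PD, DM) = 90.00° ✓; |DM| = 24.80 ✓; ∠DMA = 76.60° ✓; |MA| = 22.40 ✗.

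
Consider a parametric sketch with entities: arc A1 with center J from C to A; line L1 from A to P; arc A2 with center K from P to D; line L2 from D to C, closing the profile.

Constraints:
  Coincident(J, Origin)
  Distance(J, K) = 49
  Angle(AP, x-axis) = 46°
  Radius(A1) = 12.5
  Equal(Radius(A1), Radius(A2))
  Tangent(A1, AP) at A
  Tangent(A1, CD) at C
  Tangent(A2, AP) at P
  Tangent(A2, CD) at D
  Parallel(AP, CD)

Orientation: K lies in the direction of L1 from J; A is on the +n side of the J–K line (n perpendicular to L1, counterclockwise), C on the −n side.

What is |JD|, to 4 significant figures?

50.57

The slot axis is L1's direction at 46.0°, so u = (cos 46.0°, sin 46.0°) = (0.6947, 0.7193) and n = (−sin 46.0°, cos 46.0°) = (-0.7193, 0.6947). J is at the origin and K lies 49.0 along u from J, so K = 49.0·u = (34.04, 35.25). Tangency of A1 to both parallel lines with radius 12.5 puts A and C at J ± 12.5·n: A = (-8.992, 8.683), C = (8.992, -8.683). Equal radii place P and D the same way about K: P = K + 12.5·n = (25.05, 43.93), D = K − 12.5·n = (43.03, 26.56). Then |JD| = |D − J| = 50.57.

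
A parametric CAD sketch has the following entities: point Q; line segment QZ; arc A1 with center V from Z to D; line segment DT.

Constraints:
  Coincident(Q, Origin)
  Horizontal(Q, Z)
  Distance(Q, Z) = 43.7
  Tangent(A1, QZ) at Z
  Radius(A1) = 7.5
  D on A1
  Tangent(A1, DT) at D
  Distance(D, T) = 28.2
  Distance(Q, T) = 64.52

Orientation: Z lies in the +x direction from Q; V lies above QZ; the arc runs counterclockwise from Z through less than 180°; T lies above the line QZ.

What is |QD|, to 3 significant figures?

51.6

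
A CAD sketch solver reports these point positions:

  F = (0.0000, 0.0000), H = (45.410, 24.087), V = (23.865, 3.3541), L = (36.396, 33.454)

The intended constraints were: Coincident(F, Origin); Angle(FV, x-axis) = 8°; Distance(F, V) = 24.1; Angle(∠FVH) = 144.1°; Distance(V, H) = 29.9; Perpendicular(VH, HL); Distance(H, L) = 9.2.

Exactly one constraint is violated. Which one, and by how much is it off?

Distance(H, L) = 9.2 — off by 3.80.

F = (0.00, 0.00) ✓; FV at 8.000° ✓; |FV| = 24.10 ✓; ∠FVH = 144.1° ✓; |VH| = 29.90 ✓; ∠(VH, HL) = 90.00° ✓; |HL| = 13.00 ✗.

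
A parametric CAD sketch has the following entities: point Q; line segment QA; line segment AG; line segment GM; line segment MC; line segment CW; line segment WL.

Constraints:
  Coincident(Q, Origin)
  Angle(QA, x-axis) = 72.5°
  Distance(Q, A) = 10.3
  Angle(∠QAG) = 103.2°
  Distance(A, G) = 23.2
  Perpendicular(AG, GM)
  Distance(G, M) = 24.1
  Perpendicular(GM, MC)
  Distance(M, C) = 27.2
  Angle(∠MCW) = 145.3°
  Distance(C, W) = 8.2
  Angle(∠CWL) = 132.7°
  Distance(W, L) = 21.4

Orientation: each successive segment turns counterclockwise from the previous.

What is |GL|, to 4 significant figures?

36.96

∠MCW = 145.3° gives CW at 4.000° from the x-axis; with |CW| = 8.2, W = (2.413, -12.37). ∠CWL = 132.7° gives WL at 51.30° from the x-axis; with |WL| = 21.4, L = (15.79, 4.332). Then |GL| = |L − G| = 36.96.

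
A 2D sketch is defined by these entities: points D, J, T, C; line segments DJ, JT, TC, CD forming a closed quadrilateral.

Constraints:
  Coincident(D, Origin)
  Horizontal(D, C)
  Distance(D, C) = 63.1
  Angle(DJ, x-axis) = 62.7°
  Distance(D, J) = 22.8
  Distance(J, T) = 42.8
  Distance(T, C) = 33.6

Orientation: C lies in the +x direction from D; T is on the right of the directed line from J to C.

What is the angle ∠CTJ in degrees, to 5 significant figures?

94.406°

Checks: |JT| = 42.80 ✓; |TC| = 33.60 ✓.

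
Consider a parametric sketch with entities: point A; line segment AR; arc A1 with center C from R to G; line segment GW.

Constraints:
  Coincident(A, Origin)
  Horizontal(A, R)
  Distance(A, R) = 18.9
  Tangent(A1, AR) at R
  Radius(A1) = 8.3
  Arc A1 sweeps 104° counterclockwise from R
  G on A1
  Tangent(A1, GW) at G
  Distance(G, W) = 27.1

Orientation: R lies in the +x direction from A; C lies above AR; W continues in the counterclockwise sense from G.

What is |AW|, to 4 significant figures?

41.90

A is at the origin; A and R share the same y with |AR| = 18.9 and R on the +x side, so R = (18.90, 0.000). Tangency of A1 to AR means the radius CR is perpendicular to AR, so C = R + (0, 8.3) = (18.90, 8.300). On A1, R sits at bearing -90° from C; a 104° counterclockwise sweep puts G at bearing 14°, so G = C + 8.3·(cos 14°, sin 14°) = (26.95, 10.31). The tangent condition forces CG to be normal to GW, so GW runs along (−sin 14°, cos 14°); with |GW| = 27.1, W = (20.40, 36.60). Then |AW| = |W − A| = 41.90.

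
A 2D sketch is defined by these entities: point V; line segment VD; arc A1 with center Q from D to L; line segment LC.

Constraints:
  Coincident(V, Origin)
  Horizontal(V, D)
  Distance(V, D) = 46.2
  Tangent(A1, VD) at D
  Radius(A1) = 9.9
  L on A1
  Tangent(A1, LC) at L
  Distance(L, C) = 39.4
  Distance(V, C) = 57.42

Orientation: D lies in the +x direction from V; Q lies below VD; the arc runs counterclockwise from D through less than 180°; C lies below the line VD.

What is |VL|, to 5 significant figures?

37.403

Checks: V = (0.00, 0.00) ✓; |QL| = 9.900 ✓; ∠(QL, LC) = 90.00° ✓; |LC| = 39.40 ✓; |VC| = 57.42 ✓.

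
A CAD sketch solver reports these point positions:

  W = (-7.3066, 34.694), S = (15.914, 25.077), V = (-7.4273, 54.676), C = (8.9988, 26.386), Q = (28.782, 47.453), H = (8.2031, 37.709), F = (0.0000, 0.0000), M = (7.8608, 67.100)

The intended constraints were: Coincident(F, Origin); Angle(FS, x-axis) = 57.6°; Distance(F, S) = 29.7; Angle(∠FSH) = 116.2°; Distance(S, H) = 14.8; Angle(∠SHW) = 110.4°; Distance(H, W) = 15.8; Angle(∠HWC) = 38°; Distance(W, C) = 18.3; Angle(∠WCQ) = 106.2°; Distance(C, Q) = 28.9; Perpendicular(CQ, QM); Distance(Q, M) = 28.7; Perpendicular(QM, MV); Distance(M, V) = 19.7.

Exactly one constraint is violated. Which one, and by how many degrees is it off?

Perpendicular(QM, MV) — off by 7.70°.

F = (0.00, 0.00) ✓; FS at 57.60° ✓; |FS| = 29.70 ✓; ∠FSH = 116.2° ✓; |SH| = 14.80 ✓; ∠SHW = 110.4° ✓; |HW| = 15.80 ✓; ∠HWC = 38.00° ✓; |WC| = 18.30 ✓; ∠WCQ = 106.2° ✓; |CQ| = 28.90 ✓; ∠(CQ, QM) = 90.00° ✓; |QM| = 28.70 ✓; ∠(QM, MV) = 82.30° ✗; |MV| = 19.70 ✓.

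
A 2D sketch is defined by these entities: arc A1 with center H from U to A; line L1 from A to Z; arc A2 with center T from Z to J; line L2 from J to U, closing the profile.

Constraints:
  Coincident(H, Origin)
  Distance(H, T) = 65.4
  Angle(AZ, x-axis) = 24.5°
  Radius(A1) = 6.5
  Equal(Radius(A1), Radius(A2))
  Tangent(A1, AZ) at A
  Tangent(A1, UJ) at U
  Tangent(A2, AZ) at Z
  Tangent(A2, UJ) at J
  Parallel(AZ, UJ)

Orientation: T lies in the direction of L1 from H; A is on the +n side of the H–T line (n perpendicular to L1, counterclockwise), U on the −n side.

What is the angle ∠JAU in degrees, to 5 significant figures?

78.757°

The slot axis is L1's direction at 24.5°, so u = (cos 24.5°, sin 24.5°) = (0.90996, 0.41469) and n = (−sin 24.5°, cos 24.5°) = (-0.41469, 0.90996). H is at the origin and T lies 65.4 along u from H, so T = 65.4·u = (59.511, 27.121). Tangency of A1 to both parallel lines with radius 6.5 puts A and U at H ± 6.5·n: A = (-2.6955, 5.9147), U = (2.6955, -5.9147). Equal radii place Z and J the same way about T: Z = T + 6.5·n = (56.816, 33.036), J = T − 6.5·n = (62.207, 21.206). Then cos ∠JAU = AJ·AU / (|AJ||AU|), giving 78.757°.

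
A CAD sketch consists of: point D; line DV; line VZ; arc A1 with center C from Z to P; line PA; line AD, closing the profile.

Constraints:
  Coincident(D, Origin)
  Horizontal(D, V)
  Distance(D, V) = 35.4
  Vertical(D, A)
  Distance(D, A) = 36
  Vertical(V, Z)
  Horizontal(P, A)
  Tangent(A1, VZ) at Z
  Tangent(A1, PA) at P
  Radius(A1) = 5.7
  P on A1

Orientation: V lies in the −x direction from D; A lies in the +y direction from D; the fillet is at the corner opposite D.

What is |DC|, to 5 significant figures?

42.429

D is at the origin; D and V share the same y with |DV| = 35.4 and V on the −x side, so V = (-35.400, 0.0000). D and A share the same x with |DA| = 36.0 and A on the +y side, so A = (0.0000, 36.000). The virtual corner opposite D is at (-35.400, 36.000). A1 meets VZ tangentially, so CZ is at right angles to VZ and A1 meets PA tangentially, so CP is at right angles to PA, with radius 5.7, so the center C sits 5.7 in from both sides at C = (-29.700, 30.300). Then |DC| = |C − D| = 42.429.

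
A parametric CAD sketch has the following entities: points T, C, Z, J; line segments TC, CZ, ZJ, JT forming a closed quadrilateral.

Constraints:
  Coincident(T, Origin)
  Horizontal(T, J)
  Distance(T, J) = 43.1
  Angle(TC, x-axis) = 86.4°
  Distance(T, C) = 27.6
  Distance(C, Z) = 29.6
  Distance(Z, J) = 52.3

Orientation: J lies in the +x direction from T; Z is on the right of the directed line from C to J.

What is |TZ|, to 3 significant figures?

9.20

Checks: |CZ| = 29.60 ✓; |ZJ| = 52.30 ✓.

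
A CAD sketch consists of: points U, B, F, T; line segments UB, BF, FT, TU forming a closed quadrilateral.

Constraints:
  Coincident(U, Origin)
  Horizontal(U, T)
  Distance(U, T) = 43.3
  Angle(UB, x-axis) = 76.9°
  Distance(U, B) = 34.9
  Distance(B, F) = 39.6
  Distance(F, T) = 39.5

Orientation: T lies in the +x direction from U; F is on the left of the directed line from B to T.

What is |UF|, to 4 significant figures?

61.39

U is at the origin; U and T share the same y with |UT| = 43.3 and T in +x, so T = (43.3, 0). UB runs at 76.9° with |UB| = 34.9, so B = (7.910, 33.99). F is determined by |BF| = 39.6 and |FT| = 39.5 together: it lies at the intersection of circle(B, 39.6) and circle(T, 39.5). With |BT| = 49.07, the foot of the radical line on BT is 24.62 from B and the perpendicular offset is √(39.6² − 24.62²) = 31.02. Taking the left-of-BT solution: F = (47.15, 39.31).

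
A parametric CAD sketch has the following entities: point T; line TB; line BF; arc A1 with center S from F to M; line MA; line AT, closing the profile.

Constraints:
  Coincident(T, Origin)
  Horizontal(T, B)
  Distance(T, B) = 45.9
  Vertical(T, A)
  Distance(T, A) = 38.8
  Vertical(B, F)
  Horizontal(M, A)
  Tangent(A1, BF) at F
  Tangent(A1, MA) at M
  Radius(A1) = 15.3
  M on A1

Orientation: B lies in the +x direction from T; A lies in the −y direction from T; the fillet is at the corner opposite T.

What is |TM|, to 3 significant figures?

49.4

T is at the origin; T and B share the same y with |TB| = 45.9 and B on the +x side, so B = (45.9, 0.00). T and A share the same x with |TA| = 38.8 and A on the −y side, so A = (0.00, -38.8). The virtual corner opposite T is at (45.9, -38.8). Tangency of A1 to BF means the radius SF is perpendicular to BF and A1 meets MA tangentially, so SM is at right angles to MA, with radius 15.3, so the center S sits 15.3 in from both sides at S = (30.6, -23.5). That places the tangent points at F = (45.9, -23.5) on BF and M = (30.6, -38.8) on MA. Then |TM| = |M − T| = 49.4.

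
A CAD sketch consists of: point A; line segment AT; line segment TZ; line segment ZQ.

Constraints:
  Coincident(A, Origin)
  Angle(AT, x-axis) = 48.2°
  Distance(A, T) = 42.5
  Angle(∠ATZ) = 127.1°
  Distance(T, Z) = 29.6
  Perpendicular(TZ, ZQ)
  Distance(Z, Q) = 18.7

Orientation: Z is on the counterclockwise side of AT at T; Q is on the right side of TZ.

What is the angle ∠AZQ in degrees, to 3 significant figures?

122°

A is at the origin; AT runs at 48.2° with length 42.5, so T = 42.5·(cos 48.2°, sin 48.2°) = (28.3, 31.7). ∠ATZ = 127.1°, so TZ runs at 48.2° + (180° − 127.1°) = 101° from the x-axis; with |TZ| = 29.6, Z = T + 29.6·(cos 101°, sin 101°) = (22.6, 60.7). TZ ⟂ ZQ; with |ZQ| = 18.7 on the right of TZ, Q = Z + 18.7·(0.981, 0.193) = (41.0, 64.3). Then cos ∠AZQ = ZA·ZQ / (|ZA||ZQ|), giving 122°.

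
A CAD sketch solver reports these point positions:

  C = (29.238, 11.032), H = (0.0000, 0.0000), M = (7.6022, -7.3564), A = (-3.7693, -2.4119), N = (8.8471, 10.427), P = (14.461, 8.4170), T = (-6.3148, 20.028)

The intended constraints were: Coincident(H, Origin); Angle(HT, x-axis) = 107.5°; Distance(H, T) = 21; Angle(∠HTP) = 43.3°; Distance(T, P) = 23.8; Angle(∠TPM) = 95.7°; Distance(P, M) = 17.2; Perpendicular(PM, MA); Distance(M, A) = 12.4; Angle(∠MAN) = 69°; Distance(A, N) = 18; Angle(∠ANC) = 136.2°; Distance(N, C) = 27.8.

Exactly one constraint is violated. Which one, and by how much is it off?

Distance(N, C) = 27.8 — off by 7.40.

H = (0.00, 0.00) ✓; HT at 107.5° ✓; |HT| = 21.00 ✓; ∠HTP = 43.30° ✓; |TP| = 23.80 ✓; ∠TPM = 95.70° ✓; |PM| = 17.20 ✓; ∠(PM, MA) = 90.00° ✓; |MA| = 12.40 ✓; ∠MAN = 69.00° ✓; |AN| = 18.00 ✓; ∠ANC = 136.2° ✓; |NC| = 20.40 ✗.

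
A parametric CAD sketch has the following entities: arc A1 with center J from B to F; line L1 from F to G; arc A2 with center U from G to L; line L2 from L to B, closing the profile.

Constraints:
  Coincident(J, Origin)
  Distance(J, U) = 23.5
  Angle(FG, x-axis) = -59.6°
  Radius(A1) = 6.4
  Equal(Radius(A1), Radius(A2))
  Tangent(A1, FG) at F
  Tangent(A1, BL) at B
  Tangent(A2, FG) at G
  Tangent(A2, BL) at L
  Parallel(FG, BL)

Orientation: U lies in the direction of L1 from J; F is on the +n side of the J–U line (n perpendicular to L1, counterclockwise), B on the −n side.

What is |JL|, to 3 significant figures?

24.4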